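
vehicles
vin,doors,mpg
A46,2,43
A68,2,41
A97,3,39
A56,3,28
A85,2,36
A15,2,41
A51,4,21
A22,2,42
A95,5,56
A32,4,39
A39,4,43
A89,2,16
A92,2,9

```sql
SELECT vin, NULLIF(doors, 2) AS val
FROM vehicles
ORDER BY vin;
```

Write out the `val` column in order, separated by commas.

NULL, NULL, 4, 4, NULL, 4, 3, NULL, NULL, NULL, NULL, 5, 3

vin=A15: doors=2 vs 2: equal → NULL
vin=A22: doors=2 vs 2: equal → NULL
vin=A32: doors=4 vs 2: differ → 4
vin=A39: doors=4 vs 2: differ → 4
vin=A46: doors=2 vs 2: equal → NULL
vin=A51: doors=4 vs 2: differ → 4
vin=A56: doors=3 vs 2: differ → 3
vin=A68: doors=2 vs 2: equal → NULL
vin=A85: doors=2 vs 2: equal → NULL
vin=A89: doors=2 vs 2: equal → NULL
vin=A92: doors=2 vs 2: equal → NULL
vin=A95: doors=5 vs 2: differ → 5
vin=A97: doors=3 vs 2: differ → 3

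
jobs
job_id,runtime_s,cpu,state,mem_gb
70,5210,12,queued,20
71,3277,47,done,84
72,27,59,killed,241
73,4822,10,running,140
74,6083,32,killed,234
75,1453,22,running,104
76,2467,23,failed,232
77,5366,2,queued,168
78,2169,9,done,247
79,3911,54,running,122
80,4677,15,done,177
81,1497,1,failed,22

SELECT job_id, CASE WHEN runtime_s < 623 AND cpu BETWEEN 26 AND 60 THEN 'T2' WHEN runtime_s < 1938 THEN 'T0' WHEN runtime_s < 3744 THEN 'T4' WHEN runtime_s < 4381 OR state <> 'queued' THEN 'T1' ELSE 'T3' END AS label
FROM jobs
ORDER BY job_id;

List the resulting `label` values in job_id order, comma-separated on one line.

T3, T4, T2, T1, T1, T0, T4, T3, T4, T1, T1, T0

job_id=70: ELSE → T3
job_id=71: runtime_s < 3744 → T4
job_id=72: runtime_s < 623 AND cpu BETWEEN 26 AND 60 → T2
job_id=73: runtime_s < 4381 OR state <> 'queued' → T1
job_id=74: runtime_s < 4381 OR state <> 'queued' → T1
job_id=75: runtime_s < 1938 → T0
job_id=76: runtime_s < 3744 → T4
job_id=77: ELSE → T3
job_id=78: runtime_s < 3744 → T4
job_id=79: runtime_s < 4381 OR state <> 'queued' → T1
job_id=80: runtime_s < 4381 OR state <> 'queued' → T1
job_id=81: runtime_s < 1938 → T0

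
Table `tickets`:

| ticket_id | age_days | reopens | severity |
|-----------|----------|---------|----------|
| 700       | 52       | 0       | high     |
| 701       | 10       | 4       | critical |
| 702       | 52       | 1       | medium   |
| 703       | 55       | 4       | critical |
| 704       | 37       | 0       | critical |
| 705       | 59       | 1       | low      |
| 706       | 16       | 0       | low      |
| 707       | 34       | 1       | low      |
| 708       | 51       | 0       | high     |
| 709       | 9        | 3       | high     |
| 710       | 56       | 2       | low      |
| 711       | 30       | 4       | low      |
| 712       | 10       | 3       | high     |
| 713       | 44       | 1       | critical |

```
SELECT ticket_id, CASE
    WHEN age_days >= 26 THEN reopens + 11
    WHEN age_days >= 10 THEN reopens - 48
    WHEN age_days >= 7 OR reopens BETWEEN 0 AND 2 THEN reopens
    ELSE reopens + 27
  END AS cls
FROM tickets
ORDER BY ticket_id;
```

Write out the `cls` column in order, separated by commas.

ticket_id=700: age_days >= 26 → 11
ticket_id=701: age_days >= 10 → -44
ticket_id=702: age_days >= 26 → 12
ticket_id=703: age_days >= 26 → 15
ticket_id=704: age_days >= 26 → 11
ticket_id=705: age_days >= 26 → 12
ticket_id=706: age_days >= 10 → -48
ticket_id=707: age_days >= 26 → 12
ticket_id=708: age_days >= 26 → 11
ticket_id=709: age_days >= 7 OR reopens BETWEEN 0 AND 2 → 3
ticket_id=710: age_days >= 26 → 13
ticket_id=711: age_days >= 26 → 15
ticket_id=712: age_days >= 10 → -45
ticket_id=713: age_days >= 26 → 12

11, -44, 12, 15, 11, 12, -48, 12, 11, 3, 13, 15, -45, 12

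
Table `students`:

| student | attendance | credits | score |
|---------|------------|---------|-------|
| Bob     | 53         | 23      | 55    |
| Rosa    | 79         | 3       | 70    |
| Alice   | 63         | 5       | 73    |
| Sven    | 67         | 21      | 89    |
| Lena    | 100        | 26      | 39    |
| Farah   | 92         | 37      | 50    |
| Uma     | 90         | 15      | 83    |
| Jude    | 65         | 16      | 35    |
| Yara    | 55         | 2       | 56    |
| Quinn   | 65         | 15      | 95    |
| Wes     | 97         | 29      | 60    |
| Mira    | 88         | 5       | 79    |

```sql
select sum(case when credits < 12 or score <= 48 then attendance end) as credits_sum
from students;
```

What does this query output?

student=Bob: ✗
student=Rosa: ✓ → 79
student=Alice: ✓ → 63
student=Sven: ✗
student=Lena: ✓ → 100
student=Farah: ✗
student=Uma: ✗
student=Jude: ✓ → 65
student=Yara: ✓ → 55
student=Quinn: ✗
student=Wes: ✗
student=Mira: ✓ → 88
credits_sum = 79 + 63 + 100 + 65 + 55 + 88 = 450

450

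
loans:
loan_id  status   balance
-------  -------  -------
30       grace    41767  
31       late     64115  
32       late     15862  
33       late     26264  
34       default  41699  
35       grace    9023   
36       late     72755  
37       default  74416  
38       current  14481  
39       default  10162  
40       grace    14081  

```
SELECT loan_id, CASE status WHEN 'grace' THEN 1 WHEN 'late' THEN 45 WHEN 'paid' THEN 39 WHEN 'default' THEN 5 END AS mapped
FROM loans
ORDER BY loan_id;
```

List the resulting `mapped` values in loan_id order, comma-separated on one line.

1, 45, 45, 45, 5, 1, 45, 5, NULL, 5, 1

loan_id=30: status='grace' → 1
loan_id=31: status='late' → 45
loan_id=32: status='late' → 45
loan_id=33: status='late' → 45
loan_id=34: status='default' → 5
loan_id=35: status='grace' → 1
loan_id=36: status='late' → 45
loan_id=37: status='default' → 5
loan_id=38: (no match → NULL) → NULL
loan_id=39: status='default' → 5
loan_id=40: status='grace' → 1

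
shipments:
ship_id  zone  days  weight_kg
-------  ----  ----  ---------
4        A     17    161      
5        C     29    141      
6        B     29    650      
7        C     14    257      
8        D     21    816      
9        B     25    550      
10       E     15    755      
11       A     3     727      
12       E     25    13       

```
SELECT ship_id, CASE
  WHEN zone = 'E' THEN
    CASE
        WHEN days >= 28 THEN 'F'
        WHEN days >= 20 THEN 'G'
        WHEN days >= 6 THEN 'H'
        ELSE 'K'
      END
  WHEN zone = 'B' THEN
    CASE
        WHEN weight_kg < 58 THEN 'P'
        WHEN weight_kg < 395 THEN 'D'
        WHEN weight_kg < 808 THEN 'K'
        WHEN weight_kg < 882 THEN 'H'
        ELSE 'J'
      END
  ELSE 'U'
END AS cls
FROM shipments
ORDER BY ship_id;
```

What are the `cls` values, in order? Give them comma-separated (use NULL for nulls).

ship_id=4: zone='A' → outer ELSE → U
ship_id=5: zone='C' → outer ELSE → U
ship_id=6: zone='B' → inner[weight_kg < 808] → K
ship_id=7: zone='C' → outer ELSE → U
ship_id=8: zone='D' → outer ELSE → U
ship_id=9: zone='B' → inner[weight_kg < 808] → K
ship_id=10: zone='E' → inner[days >= 6] → H
ship_id=11: zone='A' → outer ELSE → U
ship_id=12: zone='E' → inner[days >= 20] → G

U, U, K, U, U, K, H, U, G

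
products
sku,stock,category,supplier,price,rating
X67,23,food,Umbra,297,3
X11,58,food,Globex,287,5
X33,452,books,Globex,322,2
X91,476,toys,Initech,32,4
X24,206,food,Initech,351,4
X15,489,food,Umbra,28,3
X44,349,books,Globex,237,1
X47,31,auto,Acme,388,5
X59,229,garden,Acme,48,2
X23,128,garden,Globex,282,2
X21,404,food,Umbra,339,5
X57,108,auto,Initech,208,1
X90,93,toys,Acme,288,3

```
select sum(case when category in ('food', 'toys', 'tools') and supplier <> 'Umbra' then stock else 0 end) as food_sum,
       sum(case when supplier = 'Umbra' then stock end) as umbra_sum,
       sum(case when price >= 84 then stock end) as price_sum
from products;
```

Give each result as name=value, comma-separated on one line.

food_sum=833, umbra_sum=916, price_sum=1852

[food_sum: category in ('food', 'toys', 'tools') and supplier <> 'Umbra']
sku=X67: ✗
sku=X11: ✓ → 58
sku=X33: ✗
sku=X91: ✓ → 476
sku=X24: ✓ → 206
sku=X15: ✗
sku=X44: ✗
sku=X47: ✗
sku=X59: ✗
sku=X23: ✗
sku=X21: ✗
sku=X57: ✗
sku=X90: ✓ → 93
food_sum = 58 + 476 + 206 + 93 = 833
—
[umbra_sum: supplier = 'Umbra']
sku=X67: ✓ → 23
sku=X11: ✗
sku=X33: ✗
sku=X91: ✗
sku=X24: ✗
sku=X15: ✓ → 489
sku=X44: ✗
sku=X47: ✗
sku=X59: ✗
sku=X23: ✗
sku=X21: ✓ → 404
sku=X57: ✗
sku=X90: ✗
umbra_sum = 23 + 489 + 404 = 916
—
[price_sum: price >= 84]
sku=X67: ✓ → 23
sku=X11: ✓ → 58
sku=X33: ✓ → 452
sku=X91: ✗
sku=X24: ✓ → 206
sku=X15: ✗
sku=X44: ✓ → 349
sku=X47: ✓ → 31
sku=X59: ✗
sku=X23: ✓ → 128
sku=X21: ✓ → 404
sku=X57: ✓ → 108
sku=X90: ✓ → 93
price_sum = 23 + 58 + 452 + 206 + 349 + 31 + 128 + 404 + 108 + 93 = 1852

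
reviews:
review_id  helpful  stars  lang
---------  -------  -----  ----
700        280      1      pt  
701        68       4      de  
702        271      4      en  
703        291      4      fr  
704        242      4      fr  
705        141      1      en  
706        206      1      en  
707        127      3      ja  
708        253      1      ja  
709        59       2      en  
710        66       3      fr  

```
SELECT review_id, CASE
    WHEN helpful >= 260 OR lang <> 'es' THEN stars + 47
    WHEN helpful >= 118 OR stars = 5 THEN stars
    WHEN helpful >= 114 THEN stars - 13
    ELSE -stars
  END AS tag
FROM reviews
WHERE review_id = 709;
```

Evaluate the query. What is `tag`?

review_id = 709: helpful=59, stars=2, lang=en.
helpful >= 260 OR lang <> 'es' → true → 49

49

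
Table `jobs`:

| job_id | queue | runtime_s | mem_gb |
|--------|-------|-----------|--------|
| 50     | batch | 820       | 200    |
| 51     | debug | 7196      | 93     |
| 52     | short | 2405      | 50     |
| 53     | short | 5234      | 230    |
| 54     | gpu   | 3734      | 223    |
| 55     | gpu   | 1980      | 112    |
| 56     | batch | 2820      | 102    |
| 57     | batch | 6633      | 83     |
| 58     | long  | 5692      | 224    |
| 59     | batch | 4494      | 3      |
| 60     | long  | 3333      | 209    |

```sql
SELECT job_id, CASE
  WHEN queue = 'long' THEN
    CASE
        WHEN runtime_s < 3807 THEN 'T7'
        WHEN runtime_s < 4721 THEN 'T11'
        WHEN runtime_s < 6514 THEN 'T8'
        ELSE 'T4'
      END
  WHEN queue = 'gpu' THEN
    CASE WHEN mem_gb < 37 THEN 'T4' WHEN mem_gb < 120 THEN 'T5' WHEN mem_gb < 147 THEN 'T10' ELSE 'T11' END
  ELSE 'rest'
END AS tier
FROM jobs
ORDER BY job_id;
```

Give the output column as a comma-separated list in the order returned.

job_id=50: queue='batch' → outer ELSE → rest
job_id=51: queue='debug' → outer ELSE → rest
job_id=52: queue='short' → outer ELSE → rest
job_id=53: queue='short' → outer ELSE → rest
job_id=54: queue='gpu' → inner[ELSE] → T11
job_id=55: queue='gpu' → inner[mem_gb < 120] → T5
job_id=56: queue='batch' → outer ELSE → rest
job_id=57: queue='batch' → outer ELSE → rest
job_id=58: queue='long' → inner[runtime_s < 6514] → T8
job_id=59: queue='batch' → outer ELSE → rest
job_id=60: queue='long' → inner[runtime_s < 3807] → T7

rest, rest, rest, rest, T11, T5, rest, rest, T8, rest, T7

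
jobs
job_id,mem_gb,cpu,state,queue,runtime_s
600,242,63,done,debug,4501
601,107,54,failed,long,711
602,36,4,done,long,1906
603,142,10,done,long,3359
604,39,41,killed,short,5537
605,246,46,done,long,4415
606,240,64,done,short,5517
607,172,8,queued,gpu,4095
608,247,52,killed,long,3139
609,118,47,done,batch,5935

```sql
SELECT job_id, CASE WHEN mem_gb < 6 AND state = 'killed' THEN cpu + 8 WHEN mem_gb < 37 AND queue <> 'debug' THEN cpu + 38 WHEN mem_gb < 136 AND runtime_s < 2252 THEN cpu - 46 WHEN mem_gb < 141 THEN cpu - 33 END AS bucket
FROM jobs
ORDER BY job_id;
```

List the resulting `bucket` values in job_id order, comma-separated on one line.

NULL, 8, 42, NULL, 8, NULL, NULL, NULL, NULL, 14

job_id=600: (no match → NULL) → NULL
job_id=601: mem_gb < 136 AND runtime_s < 2252 → 8
job_id=602: mem_gb < 37 AND queue <> 'debug' → 42
job_id=603: (no match → NULL) → NULL
job_id=604: mem_gb < 141 → 8
job_id=605: (no match → NULL) → NULL
job_id=606: (no match → NULL) → NULL
job_id=607: (no match → NULL) → NULL
job_id=608: (no match → NULL) → NULL
job_id=609: mem_gb < 141 → 14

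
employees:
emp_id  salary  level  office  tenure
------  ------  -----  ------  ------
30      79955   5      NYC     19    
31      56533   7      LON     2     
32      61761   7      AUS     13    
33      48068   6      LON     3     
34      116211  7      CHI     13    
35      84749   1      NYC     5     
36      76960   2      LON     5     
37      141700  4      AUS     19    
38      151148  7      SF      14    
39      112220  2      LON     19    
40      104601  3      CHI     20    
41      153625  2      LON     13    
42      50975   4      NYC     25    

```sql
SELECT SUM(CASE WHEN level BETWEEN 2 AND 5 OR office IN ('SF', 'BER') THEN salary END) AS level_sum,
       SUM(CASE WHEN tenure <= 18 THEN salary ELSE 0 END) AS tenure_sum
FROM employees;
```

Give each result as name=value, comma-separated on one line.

[level_sum: level BETWEEN 2 AND 5 OR office IN ('SF', 'BER')]
emp_id=30: ✓ → 79955
emp_id=31: ✗
emp_id=32: ✗
emp_id=33: ✗
emp_id=34: ✗
emp_id=35: ✗
emp_id=36: ✓ → 76960
emp_id=37: ✓ → 141700
emp_id=38: ✓ → 151148
emp_id=39: ✓ → 112220
emp_id=40: ✓ → 104601
emp_id=41: ✓ → 153625
emp_id=42: ✓ → 50975
level_sum = 79955 + 76960 + 141700 + 151148 + 112220 + 104601 + 153625 + 50975 = 871184
—
[tenure_sum: tenure <= 18]
emp_id=30: ✗
emp_id=31: ✓ → 56533
emp_id=32: ✓ → 61761
emp_id=33: ✓ → 48068
emp_id=34: ✓ → 116211
emp_id=35: ✓ → 84749
emp_id=36: ✓ → 76960
emp_id=37: ✗
emp_id=38: ✓ → 151148
emp_id=39: ✗
emp_id=40: ✗
emp_id=41: ✓ → 153625
emp_id=42: ✗
tenure_sum = 56533 + 61761 + 48068 + 116211 + 84749 + 76960 + 151148 + 153625 = 749055

level_sum=871184, tenure_sum=749055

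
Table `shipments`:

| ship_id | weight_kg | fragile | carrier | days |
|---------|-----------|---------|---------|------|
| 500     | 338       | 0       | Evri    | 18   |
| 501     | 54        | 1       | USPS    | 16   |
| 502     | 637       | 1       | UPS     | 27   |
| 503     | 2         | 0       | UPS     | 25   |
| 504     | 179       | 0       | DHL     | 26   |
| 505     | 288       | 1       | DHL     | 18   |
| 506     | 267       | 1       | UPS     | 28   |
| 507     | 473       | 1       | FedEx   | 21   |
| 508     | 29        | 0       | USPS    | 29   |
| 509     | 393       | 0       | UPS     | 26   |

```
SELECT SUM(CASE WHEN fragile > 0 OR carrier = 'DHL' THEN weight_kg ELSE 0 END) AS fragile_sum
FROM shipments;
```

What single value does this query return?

ship_id=500: ✗
ship_id=501: ✓ → 54
ship_id=502: ✓ → 637
ship_id=503: ✗
ship_id=504: ✓ → 179
ship_id=505: ✓ → 288
ship_id=506: ✓ → 267
ship_id=507: ✓ → 473
ship_id=508: ✗
ship_id=509: ✗
fragile_sum = 54 + 637 + 179 + 288 + 267 + 473 = 1898

1898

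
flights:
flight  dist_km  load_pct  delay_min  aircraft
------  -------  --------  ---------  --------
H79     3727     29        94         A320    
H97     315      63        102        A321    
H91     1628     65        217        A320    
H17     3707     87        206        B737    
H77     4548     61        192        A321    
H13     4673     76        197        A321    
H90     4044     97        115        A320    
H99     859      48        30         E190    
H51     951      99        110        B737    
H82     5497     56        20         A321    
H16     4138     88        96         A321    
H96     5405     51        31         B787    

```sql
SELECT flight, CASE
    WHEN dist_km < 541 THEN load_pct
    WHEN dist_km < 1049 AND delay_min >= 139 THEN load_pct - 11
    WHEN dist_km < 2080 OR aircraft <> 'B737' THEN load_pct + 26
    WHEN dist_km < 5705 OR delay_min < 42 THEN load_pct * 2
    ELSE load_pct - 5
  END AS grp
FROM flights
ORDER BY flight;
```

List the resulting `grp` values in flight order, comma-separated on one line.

102, 114, 174, 125, 87, 55, 82, 123, 91, 77, 63, 74

flight=H13: dist_km < 2080 OR aircraft <> 'B737' → 102
flight=H16: dist_km < 2080 OR aircraft <> 'B737' → 114
flight=H17: dist_km < 5705 OR delay_min < 42 → 174
flight=H51: dist_km < 2080 OR aircraft <> 'B737' → 125
flight=H77: dist_km < 2080 OR aircraft <> 'B737' → 87
flight=H79: dist_km < 2080 OR aircraft <> 'B737' → 55
flight=H82: dist_km < 2080 OR aircraft <> 'B737' → 82
flight=H90: dist_km < 2080 OR aircraft <> 'B737' → 123
flight=H91: dist_km < 2080 OR aircraft <> 'B737' → 91
flight=H96: dist_km < 2080 OR aircraft <> 'B737' → 77
flight=H97: dist_km < 541 → 63
flight=H99: dist_km < 2080 OR aircraft <> 'B737' → 74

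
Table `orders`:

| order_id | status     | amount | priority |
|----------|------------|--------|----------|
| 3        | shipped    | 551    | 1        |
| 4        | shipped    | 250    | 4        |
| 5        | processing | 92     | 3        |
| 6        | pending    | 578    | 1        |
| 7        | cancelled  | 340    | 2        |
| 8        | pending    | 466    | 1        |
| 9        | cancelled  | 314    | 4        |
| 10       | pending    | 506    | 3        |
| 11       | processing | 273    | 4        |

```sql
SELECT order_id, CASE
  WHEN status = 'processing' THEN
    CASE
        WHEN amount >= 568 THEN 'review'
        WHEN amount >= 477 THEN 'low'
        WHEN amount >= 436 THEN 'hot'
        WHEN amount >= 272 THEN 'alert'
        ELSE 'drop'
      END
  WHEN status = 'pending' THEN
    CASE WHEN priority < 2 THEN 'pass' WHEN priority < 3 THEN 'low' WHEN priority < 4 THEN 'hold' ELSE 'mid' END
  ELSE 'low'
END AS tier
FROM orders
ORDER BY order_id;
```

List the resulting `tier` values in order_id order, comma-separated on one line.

low, low, drop, pass, low, pass, low, hold, alert

order_id=3: status='shipped' → outer ELSE → low
order_id=4: status='shipped' → outer ELSE → low
order_id=5: status='processing' → inner[ELSE] → drop
order_id=6: status='pending' → inner[priority < 2] → pass
order_id=7: status='cancelled' → outer ELSE → low
order_id=8: status='pending' → inner[priority < 2] → pass
order_id=9: status='cancelled' → outer ELSE → low
order_id=10: status='pending' → inner[priority < 4] → hold
order_id=11: status='processing' → inner[amount >= 272] → alert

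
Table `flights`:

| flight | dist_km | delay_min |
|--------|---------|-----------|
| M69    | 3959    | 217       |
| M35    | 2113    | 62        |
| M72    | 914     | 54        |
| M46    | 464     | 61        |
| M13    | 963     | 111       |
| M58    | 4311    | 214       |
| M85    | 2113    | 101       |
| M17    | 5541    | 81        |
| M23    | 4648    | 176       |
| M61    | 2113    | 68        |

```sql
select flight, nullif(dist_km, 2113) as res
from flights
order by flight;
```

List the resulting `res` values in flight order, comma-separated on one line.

flight=M13: dist_km=963 vs 2113: differ → 963
flight=M17: dist_km=5541 vs 2113: differ → 5541
flight=M23: dist_km=4648 vs 2113: differ → 4648
flight=M35: dist_km=2113 vs 2113: equal → NULL
flight=M46: dist_km=464 vs 2113: differ → 464
flight=M58: dist_km=4311 vs 2113: differ → 4311
flight=M61: dist_km=2113 vs 2113: equal → NULL
flight=M69: dist_km=3959 vs 2113: differ → 3959
flight=M72: dist_km=914 vs 2113: differ → 914
flight=M85: dist_km=2113 vs 2113: equal → NULL

963, 5541, 4648, NULL, 464, 4311, NULL, 3959, 914, NULL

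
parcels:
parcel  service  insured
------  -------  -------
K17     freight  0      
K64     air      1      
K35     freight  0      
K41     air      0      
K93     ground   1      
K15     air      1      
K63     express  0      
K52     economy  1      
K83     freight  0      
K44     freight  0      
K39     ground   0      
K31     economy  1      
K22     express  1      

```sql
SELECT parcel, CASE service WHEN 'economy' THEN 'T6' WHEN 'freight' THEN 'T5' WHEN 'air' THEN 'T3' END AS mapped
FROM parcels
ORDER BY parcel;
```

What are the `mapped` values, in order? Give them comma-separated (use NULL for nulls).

parcel=K15: service='air' → T3
parcel=K17: service='freight' → T5
parcel=K22: (no match → NULL) → NULL
parcel=K31: service='economy' → T6
parcel=K35: service='freight' → T5
parcel=K39: (no match → NULL) → NULL
parcel=K41: service='air' → T3
parcel=K44: service='freight' → T5
parcel=K52: service='economy' → T6
parcel=K63: (no match → NULL) → NULL
parcel=K64: service='air' → T3
parcel=K83: service='freight' → T5
parcel=K93: (no match → NULL) → NULL

T3, T5, NULL, T6, T5, NULL, T3, T5, T6, NULL, T3, T5, NULL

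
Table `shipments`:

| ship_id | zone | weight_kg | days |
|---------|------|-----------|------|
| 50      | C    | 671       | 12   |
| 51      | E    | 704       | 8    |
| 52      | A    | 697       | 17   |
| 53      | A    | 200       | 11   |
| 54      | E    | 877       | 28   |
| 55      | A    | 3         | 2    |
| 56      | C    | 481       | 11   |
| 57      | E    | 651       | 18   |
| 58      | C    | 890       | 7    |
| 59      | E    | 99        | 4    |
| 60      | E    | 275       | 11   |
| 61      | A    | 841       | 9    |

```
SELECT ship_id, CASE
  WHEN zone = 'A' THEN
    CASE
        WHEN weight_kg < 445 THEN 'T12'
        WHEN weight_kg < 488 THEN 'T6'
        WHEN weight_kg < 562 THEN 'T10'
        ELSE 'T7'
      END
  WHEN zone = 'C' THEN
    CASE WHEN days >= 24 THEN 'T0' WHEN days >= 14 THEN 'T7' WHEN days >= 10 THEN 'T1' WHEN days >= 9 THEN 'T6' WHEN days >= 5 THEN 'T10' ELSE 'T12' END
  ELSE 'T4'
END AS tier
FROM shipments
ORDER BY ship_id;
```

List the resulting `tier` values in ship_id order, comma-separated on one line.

T1, T4, T7, T12, T4, T12, T1, T4, T10, T4, T4, T7

ship_id=50: zone='C' → inner[days >= 10] → T1
ship_id=51: zone='E' → outer ELSE → T4
ship_id=52: zone='A' → inner[ELSE] → T7
ship_id=53: zone='A' → inner[weight_kg < 445] → T12
ship_id=54: zone='E' → outer ELSE → T4
ship_id=55: zone='A' → inner[weight_kg < 445] → T12
ship_id=56: zone='C' → inner[days >= 10] → T1
ship_id=57: zone='E' → outer ELSE → T4
ship_id=58: zone='C' → inner[days >= 5] → T10
ship_id=59: zone='E' → outer ELSE → T4
ship_id=60: zone='E' → outer ELSE → T4
ship_id=61: zone='A' → inner[ELSE] → T7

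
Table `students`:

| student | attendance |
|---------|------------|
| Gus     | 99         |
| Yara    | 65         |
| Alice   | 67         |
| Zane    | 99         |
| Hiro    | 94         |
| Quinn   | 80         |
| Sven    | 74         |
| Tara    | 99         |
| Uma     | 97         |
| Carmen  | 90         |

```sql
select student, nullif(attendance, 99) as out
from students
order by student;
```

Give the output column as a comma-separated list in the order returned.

67, 90, NULL, 94, 80, 74, NULL, 97, 65, NULL

student=Alice: attendance=67 vs 99: differ → 67
student=Carmen: attendance=90 vs 99: differ → 90
student=Gus: attendance=99 vs 99: equal → NULL
student=Hiro: attendance=94 vs 99: differ → 94
student=Quinn: attendance=80 vs 99: differ → 80
student=Sven: attendance=74 vs 99: differ → 74
student=Tara: attendance=99 vs 99: equal → NULL
student=Uma: attendance=97 vs 99: differ → 97
student=Yara: attendance=65 vs 99: differ → 65
student=Zane: attendance=99 vs 99: equal → NULL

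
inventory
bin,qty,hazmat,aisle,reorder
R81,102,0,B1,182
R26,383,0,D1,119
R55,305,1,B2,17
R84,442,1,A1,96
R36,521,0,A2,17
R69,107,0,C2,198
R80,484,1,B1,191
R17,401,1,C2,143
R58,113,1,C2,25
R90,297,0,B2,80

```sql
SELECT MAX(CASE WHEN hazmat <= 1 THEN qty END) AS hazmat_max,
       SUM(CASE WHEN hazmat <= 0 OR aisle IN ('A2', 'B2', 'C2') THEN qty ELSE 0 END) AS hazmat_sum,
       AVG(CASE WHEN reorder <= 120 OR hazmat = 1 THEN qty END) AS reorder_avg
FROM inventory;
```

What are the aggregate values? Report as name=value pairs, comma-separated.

hazmat_max=521, hazmat_sum=2229, reorder_avg=368.25

[hazmat_max: hazmat <= 1]
bin=R81: ✓ → 102
bin=R26: ✓ → 383
bin=R55: ✓ → 305
bin=R84: ✓ → 442
bin=R36: ✓ → 521
bin=R69: ✓ → 107
bin=R80: ✓ → 484
bin=R17: ✓ → 401
bin=R58: ✓ → 113
bin=R90: ✓ → 297
hazmat_max = MAX(102, 383, 305, 442, 521, 107, 484, 401, 113, 297) = 521
—
[hazmat_sum: hazmat <= 0 OR aisle IN ('A2', 'B2', 'C2')]
bin=R81: ✓ → 102
bin=R26: ✓ → 383
bin=R55: ✓ → 305
bin=R84: ✗
bin=R36: ✓ → 521
bin=R69: ✓ → 107
bin=R80: ✗
bin=R17: ✓ → 401
bin=R58: ✓ → 113
bin=R90: ✓ → 297
hazmat_sum = 102 + 383 + 305 + 521 + 107 + 401 + 113 + 297 = 2229
—
[reorder_avg: reorder <= 120 OR hazmat = 1]
bin=R81: ✗
bin=R26: ✓ → 383
bin=R55: ✓ → 305
bin=R84: ✓ → 442
bin=R36: ✓ → 521
bin=R69: ✗
bin=R80: ✓ → 484
bin=R17: ✓ → 401
bin=R58: ✓ → 113
bin=R90: ✓ → 297
reorder_avg = (383 + 305 + 442 + 521 + 484 + 401 + 113 + 297) / 8 = 368.25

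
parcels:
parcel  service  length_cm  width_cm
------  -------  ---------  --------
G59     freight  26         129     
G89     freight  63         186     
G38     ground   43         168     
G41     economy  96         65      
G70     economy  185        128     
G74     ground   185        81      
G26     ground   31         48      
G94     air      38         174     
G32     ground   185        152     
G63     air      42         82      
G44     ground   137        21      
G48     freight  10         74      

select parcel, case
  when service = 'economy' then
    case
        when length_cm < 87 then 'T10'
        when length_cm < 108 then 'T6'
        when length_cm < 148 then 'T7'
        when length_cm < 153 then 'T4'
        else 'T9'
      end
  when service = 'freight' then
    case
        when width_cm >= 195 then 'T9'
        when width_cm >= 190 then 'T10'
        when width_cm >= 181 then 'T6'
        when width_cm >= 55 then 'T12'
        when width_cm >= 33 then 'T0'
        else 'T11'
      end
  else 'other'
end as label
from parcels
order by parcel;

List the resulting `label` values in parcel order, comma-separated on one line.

other, other, other, T6, other, T12, T12, other, T9, other, T6, other

parcel=G26: service='ground' → outer ELSE → other
parcel=G32: service='ground' → outer ELSE → other
parcel=G38: service='ground' → outer ELSE → other
parcel=G41: service='economy' → inner[length_cm < 108] → T6
parcel=G44: service='ground' → outer ELSE → other
parcel=G48: service='freight' → inner[width_cm >= 55] → T12
parcel=G59: service='freight' → inner[width_cm >= 55] → T12
parcel=G63: service='air' → outer ELSE → other
parcel=G70: service='economy' → inner[ELSE] → T9
parcel=G74: service='ground' → outer ELSE → other
parcel=G89: service='freight' → inner[width_cm >= 181] → T6
parcel=G94: service='air' → outer ELSE → other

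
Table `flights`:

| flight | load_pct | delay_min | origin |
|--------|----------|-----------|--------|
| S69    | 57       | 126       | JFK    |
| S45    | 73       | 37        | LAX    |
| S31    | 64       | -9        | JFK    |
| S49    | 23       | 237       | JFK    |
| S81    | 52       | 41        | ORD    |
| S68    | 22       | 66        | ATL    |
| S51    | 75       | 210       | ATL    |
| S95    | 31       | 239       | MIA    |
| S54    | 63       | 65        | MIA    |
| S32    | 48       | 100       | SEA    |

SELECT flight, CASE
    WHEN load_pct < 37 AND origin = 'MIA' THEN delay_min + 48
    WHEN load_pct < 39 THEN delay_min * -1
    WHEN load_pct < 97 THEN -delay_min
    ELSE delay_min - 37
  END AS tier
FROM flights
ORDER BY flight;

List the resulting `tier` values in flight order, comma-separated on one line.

9, -100, -37, -237, -210, -65, -66, -126, -41, 287

flight=S31: load_pct < 97 → 9
flight=S32: load_pct < 97 → -100
flight=S45: load_pct < 97 → -37
flight=S49: load_pct < 39 → -237
flight=S51: load_pct < 97 → -210
flight=S54: load_pct < 97 → -65
flight=S68: load_pct < 39 → -66
flight=S69: load_pct < 97 → -126
flight=S81: load_pct < 97 → -41
flight=S95: load_pct < 37 AND origin = 'MIA' → 287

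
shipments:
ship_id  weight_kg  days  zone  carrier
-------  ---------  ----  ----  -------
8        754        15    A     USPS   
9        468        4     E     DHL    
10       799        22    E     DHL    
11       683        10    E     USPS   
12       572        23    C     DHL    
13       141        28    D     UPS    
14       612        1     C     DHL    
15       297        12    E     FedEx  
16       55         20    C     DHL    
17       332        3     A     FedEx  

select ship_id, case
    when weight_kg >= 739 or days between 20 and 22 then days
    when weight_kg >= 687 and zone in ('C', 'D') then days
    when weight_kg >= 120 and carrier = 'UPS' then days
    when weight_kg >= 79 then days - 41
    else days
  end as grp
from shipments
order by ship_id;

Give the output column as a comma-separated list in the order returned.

15, -37, 22, -31, -18, 28, -40, -29, 20, -38

ship_id=8: weight_kg >= 739 or days between 20 and 22 → 15
ship_id=9: weight_kg >= 79 → -37
ship_id=10: weight_kg >= 739 or days between 20 and 22 → 22
ship_id=11: weight_kg >= 79 → -31
ship_id=12: weight_kg >= 79 → -18
ship_id=13: weight_kg >= 120 and carrier = 'UPS' → 28
ship_id=14: weight_kg >= 79 → -40
ship_id=15: weight_kg >= 79 → -29
ship_id=16: weight_kg >= 739 or days between 20 and 22 → 20
ship_id=17: weight_kg >= 79 → -38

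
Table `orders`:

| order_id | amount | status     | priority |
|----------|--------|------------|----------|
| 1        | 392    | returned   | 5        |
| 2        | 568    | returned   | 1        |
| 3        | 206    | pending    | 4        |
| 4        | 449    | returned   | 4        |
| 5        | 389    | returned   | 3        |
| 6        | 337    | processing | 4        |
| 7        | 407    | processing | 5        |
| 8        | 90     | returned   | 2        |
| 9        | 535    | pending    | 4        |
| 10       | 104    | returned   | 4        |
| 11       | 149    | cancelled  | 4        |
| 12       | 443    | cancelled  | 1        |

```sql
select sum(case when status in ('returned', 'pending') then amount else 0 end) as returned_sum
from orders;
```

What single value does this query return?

2733

order_id=1: ✓ → 392
order_id=2: ✓ → 568
order_id=3: ✓ → 206
order_id=4: ✓ → 449
order_id=5: ✓ → 389
order_id=6: ✗
order_id=7: ✗
order_id=8: ✓ → 90
order_id=9: ✓ → 535
order_id=10: ✓ → 104
order_id=11: ✗
order_id=12: ✗
returned_sum = 392 + 568 + 206 + 449 + 389 + 90 + 535 + 104 = 2733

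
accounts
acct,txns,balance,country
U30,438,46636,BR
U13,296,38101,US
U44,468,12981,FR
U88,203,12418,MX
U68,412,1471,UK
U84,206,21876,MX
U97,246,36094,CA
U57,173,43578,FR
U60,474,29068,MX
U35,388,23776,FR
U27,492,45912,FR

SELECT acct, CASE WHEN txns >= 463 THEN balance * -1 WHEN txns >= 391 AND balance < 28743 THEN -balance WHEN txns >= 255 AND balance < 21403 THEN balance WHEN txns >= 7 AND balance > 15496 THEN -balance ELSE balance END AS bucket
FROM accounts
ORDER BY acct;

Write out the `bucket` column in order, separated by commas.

acct=U13: txns >= 7 AND balance > 15496 → -38101
acct=U27: txns >= 463 → -45912
acct=U30: txns >= 7 AND balance > 15496 → -46636
acct=U35: txns >= 7 AND balance > 15496 → -23776
acct=U44: txns >= 463 → -12981
acct=U57: txns >= 7 AND balance > 15496 → -43578
acct=U60: txns >= 463 → -29068
acct=U68: txns >= 391 AND balance < 28743 → -1471
acct=U84: txns >= 7 AND balance > 15496 → -21876
acct=U88: ELSE → 12418
acct=U97: txns >= 7 AND balance > 15496 → -36094

-38101, -45912, -46636, -23776, -12981, -43578, -29068, -1471, -21876, 12418, -36094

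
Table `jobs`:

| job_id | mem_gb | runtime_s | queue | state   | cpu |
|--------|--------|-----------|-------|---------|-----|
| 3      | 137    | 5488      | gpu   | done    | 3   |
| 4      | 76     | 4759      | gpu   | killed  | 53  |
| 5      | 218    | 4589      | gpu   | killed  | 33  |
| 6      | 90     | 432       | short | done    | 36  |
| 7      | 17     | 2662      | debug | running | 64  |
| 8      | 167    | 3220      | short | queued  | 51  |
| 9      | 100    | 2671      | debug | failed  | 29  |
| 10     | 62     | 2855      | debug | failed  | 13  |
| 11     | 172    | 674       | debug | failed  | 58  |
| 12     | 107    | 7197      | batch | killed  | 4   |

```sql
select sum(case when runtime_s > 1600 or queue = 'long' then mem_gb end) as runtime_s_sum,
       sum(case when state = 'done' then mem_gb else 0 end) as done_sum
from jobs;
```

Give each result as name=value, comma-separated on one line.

[runtime_s_sum: runtime_s > 1600 or queue = 'long']
job_id=3: ✓ → 137
job_id=4: ✓ → 76
job_id=5: ✓ → 218
job_id=6: ✗
job_id=7: ✓ → 17
job_id=8: ✓ → 167
job_id=9: ✓ → 100
job_id=10: ✓ → 62
job_id=11: ✗
job_id=12: ✓ → 107
runtime_s_sum = 137 + 76 + 218 + 17 + 167 + 100 + 62 + 107 = 884
—
[done_sum: state = 'done']
job_id=3: ✓ → 137
job_id=4: ✗
job_id=5: ✗
job_id=6: ✓ → 90
job_id=7: ✗
job_id=8: ✗
job_id=9: ✗
job_id=10: ✗
job_id=11: ✗
job_id=12: ✗
done_sum = 137 + 90 = 227

runtime_s_sum=884, done_sum=227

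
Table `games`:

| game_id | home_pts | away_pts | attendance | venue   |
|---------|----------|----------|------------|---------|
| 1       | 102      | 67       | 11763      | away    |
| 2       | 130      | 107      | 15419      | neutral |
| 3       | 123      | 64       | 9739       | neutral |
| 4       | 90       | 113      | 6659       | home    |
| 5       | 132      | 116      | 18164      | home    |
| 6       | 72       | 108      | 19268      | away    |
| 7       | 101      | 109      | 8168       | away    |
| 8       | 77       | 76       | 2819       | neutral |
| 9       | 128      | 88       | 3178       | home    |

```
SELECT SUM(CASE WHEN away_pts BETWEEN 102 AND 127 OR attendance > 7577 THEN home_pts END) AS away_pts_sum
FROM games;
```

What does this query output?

750

game_id=1: ✓ → 102
game_id=2: ✓ → 130
game_id=3: ✓ → 123
game_id=4: ✓ → 90
game_id=5: ✓ → 132
game_id=6: ✓ → 72
game_id=7: ✓ → 101
game_id=8: ✗
game_id=9: ✗
away_pts_sum = 102 + 130 + 123 + 90 + 132 + 72 + 101 = 750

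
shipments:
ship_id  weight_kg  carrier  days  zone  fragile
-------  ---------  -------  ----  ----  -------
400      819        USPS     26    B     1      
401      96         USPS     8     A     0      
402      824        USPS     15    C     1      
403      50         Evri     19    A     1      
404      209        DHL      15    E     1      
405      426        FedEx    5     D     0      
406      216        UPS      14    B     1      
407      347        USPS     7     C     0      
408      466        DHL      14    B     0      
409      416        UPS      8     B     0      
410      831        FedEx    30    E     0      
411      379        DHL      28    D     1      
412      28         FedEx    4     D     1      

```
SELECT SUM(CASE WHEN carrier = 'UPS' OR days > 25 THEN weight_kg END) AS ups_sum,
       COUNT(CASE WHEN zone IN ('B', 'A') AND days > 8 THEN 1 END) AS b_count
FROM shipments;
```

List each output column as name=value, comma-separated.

ups_sum=2661, b_count=4

[ups_sum: carrier = 'UPS' OR days > 25]
ship_id=400: ✓ → 819
ship_id=401: ✗
ship_id=402: ✗
ship_id=403: ✗
ship_id=404: ✗
ship_id=405: ✗
ship_id=406: ✓ → 216
ship_id=407: ✗
ship_id=408: ✗
ship_id=409: ✓ → 416
ship_id=410: ✓ → 831
ship_id=411: ✓ → 379
ship_id=412: ✗
ups_sum = 819 + 216 + 416 + 831 + 379 = 2661
—
[b_count: zone IN ('B', 'A') AND days > 8]
ship_id=400: ✓ → 1
ship_id=401: ✗
ship_id=402: ✗
ship_id=403: ✓ → 1
ship_id=404: ✗
ship_id=405: ✗
ship_id=406: ✓ → 1
ship_id=407: ✗
ship_id=408: ✓ → 1
ship_id=409: ✗
ship_id=410: ✗
ship_id=411: ✗
ship_id=412: ✗
b_count = COUNT(1, 1, 1, 1) = 4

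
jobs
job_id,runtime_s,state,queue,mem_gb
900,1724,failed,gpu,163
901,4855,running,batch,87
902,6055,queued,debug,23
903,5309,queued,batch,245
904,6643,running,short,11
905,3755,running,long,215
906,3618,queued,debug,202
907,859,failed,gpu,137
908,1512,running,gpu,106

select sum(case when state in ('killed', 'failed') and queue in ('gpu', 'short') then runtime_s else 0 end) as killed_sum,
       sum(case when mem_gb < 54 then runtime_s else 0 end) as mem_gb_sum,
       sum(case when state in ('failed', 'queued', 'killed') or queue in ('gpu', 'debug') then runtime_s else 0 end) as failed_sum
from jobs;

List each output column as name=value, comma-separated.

[killed_sum: state in ('killed', 'failed') and queue in ('gpu', 'short')]
job_id=900: ✓ → 1724
job_id=901: ✗
job_id=902: ✗
job_id=903: ✗
job_id=904: ✗
job_id=905: ✗
job_id=906: ✗
job_id=907: ✓ → 859
job_id=908: ✗
killed_sum = 1724 + 859 = 2583
—
[mem_gb_sum: mem_gb < 54]
job_id=900: ✗
job_id=901: ✗
job_id=902: ✓ → 6055
job_id=903: ✗
job_id=904: ✓ → 6643
job_id=905: ✗
job_id=906: ✗
job_id=907: ✗
job_id=908: ✗
mem_gb_sum = 6055 + 6643 = 12698
—
[failed_sum: state in ('failed', 'queued', 'killed') or queue in ('gpu', 'debug')]
job_id=900: ✓ → 1724
job_id=901: ✗
job_id=902: ✓ → 6055
job_id=903: ✓ → 5309
job_id=904: ✗
job_id=905: ✗
job_id=906: ✓ → 3618
job_id=907: ✓ → 859
job_id=908: ✓ → 1512
failed_sum = 1724 + 6055 + 5309 + 3618 + 859 + 1512 = 19077

killed_sum=2583, mem_gb_sum=12698, failed_sum=19077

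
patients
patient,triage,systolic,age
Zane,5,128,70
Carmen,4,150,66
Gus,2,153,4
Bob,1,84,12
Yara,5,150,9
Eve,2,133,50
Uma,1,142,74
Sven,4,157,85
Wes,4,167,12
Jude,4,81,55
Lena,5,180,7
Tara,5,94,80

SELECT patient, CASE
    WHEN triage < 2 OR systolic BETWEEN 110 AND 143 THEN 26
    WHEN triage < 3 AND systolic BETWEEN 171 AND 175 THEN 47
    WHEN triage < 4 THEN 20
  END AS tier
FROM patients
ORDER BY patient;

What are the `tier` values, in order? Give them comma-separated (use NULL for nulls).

26, NULL, 26, 20, NULL, NULL, NULL, NULL, 26, NULL, NULL, 26

patient=Bob: triage < 2 OR systolic BETWEEN 110 AND 143 → 26
patient=Carmen: (no match → NULL) → NULL
patient=Eve: triage < 2 OR systolic BETWEEN 110 AND 143 → 26
patient=Gus: triage < 4 → 20
patient=Jude: (no match → NULL) → NULL
patient=Lena: (no match → NULL) → NULL
patient=Sven: (no match → NULL) → NULL
patient=Tara: (no match → NULL) → NULL
patient=Uma: triage < 2 OR systolic BETWEEN 110 AND 143 → 26
patient=Wes: (no match → NULL) → NULL
patient=Yara: (no match → NULL) → NULL
patient=Zane: triage < 2 OR systolic BETWEEN 110 AND 143 → 26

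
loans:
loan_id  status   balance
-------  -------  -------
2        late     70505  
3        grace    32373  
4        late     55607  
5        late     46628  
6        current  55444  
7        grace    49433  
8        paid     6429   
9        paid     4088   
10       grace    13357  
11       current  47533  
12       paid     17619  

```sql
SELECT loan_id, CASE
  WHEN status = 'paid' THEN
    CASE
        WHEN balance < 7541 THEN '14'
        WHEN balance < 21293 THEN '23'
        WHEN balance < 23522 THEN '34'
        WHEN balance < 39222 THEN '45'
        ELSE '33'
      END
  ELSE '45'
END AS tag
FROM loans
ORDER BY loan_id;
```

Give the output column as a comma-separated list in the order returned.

loan_id=2: status='late' → outer ELSE → 45
loan_id=3: status='grace' → outer ELSE → 45
loan_id=4: status='late' → outer ELSE → 45
loan_id=5: status='late' → outer ELSE → 45
loan_id=6: status='current' → outer ELSE → 45
loan_id=7: status='grace' → outer ELSE → 45
loan_id=8: status='paid' → inner[balance < 7541] → 14
loan_id=9: status='paid' → inner[balance < 7541] → 14
loan_id=10: status='grace' → outer ELSE → 45
loan_id=11: status='current' → outer ELSE → 45
loan_id=12: status='paid' → inner[balance < 21293] → 23

45, 45, 45, 45, 45, 45, 14, 14, 45, 45, 23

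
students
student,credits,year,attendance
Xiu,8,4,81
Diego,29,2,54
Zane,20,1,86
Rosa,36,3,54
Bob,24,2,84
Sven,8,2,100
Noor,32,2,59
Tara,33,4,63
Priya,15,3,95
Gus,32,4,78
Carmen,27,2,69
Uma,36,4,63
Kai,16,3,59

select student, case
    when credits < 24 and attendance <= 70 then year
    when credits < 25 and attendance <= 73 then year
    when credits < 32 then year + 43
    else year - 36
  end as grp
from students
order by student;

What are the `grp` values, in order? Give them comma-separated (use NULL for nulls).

student=Bob: credits < 32 → 45
student=Carmen: credits < 32 → 45
student=Diego: credits < 32 → 45
student=Gus: ELSE → -32
student=Kai: credits < 24 and attendance <= 70 → 3
student=Noor: ELSE → -34
student=Priya: credits < 32 → 46
student=Rosa: ELSE → -33
student=Sven: credits < 32 → 45
student=Tara: ELSE → -32
student=Uma: ELSE → -32
student=Xiu: credits < 32 → 47
student=Zane: credits < 32 → 44

45, 45, 45, -32, 3, -34, 46, -33, 45, -32, -32, 47, 44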